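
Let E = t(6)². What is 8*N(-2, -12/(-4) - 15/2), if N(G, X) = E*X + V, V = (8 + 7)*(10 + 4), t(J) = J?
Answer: 384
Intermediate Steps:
V = 210 (V = 15*14 = 210)
E = 36 (E = 6² = 36)
N(G, X) = 210 + 36*X (N(G, X) = 36*X + 210 = 210 + 36*X)
8*N(-2, -12/(-4) - 15/2) = 8*(210 + 36*(-12/(-4) - 15/2)) = 8*(210 + 36*(-12*(-¼) - 15*½)) = 8*(210 + 36*(3 - 15/2)) = 8*(210 + 36*(-9/2)) = 8*(210 - 162) = 8*48 = 384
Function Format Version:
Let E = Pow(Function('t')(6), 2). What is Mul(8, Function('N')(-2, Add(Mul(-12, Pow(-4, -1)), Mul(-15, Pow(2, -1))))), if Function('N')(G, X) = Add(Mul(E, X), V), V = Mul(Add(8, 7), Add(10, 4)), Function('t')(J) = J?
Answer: 384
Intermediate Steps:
V = 210 (V = Mul(15, 14) = 210)
E = 36 (E = Pow(6, 2) = 36)
Function('N')(G, X) = Add(210, Mul(36, X)) (Function('N')(G, X) = Add(Mul(36, X), 210) = Add(210, Mul(36, X)))
Mul(8, Function('N')(-2, Add(Mul(-12, Pow(-4, -1)), Mul(-15, Pow(2, -1))))) = Mul(8, Add(210, Mul(36, Add(Mul(-12, Pow(-4, -1)), Mul(-15, Pow(2, -1)))))) = Mul(8, Add(210, Mul(36, Add(Mul(-12, Rational(-1, 4)), Mul(-15, Rational(1, 2)))))) = Mul(8, Add(210, Mul(36, Add(3, Rational(-15, 2))))) = Mul(8, Add(210, Mul(36, Rational(-9, 2)))) = Mul(8, Add(210, -162)) = Mul(8, 48) = 384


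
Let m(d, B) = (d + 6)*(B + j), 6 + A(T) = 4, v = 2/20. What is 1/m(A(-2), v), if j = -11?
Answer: -5/218 ≈ -0.022936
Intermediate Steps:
v = 1/10 (v = 2*(1/20) = 1/10 ≈ 0.10000)
A(T) = -2 (A(T) = -6 + 4 = -2)
m(d, B) = (-11 + B)*(6 + d) (m(d, B) = (d + 6)*(B - 11) = (6 + d)*(-11 + B) = (-11 + B)*(6 + d))
1/m(A(-2), v) = 1/(-66 - 11*(-2) + 6*(1/10) + (1/10)*(-2)) = 1/(-66 + 22 + 3/5 - 1/5) = 1/(-218/5) = -5/218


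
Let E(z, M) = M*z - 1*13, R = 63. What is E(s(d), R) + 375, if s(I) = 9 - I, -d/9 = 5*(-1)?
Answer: -1906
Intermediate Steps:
d = 45 (d = -45*(-1) = -9*(-5) = 45)
E(z, M) = -13 + M*z (E(z, M) = M*z - 13 = -13 + M*z)
E(s(d), R) + 375 = (-13 + 63*(9 - 1*45)) + 375 = (-13 + 63*(9 - 45)) + 375 = (-13 + 63*(-36)) + 375 = (-13 - 2268) + 375 = -2281 + 375 = -1906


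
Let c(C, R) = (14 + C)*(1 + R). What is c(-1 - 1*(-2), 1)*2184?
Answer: 65520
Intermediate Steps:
c(C, R) = (1 + R)*(14 + C)
c(-1 - 1*(-2), 1)*2184 = (14 + (-1 - 1*(-2)) + 14*1 + (-1 - 1*(-2))*1)*2184 = (14 + (-1 + 2) + 14 + (-1 + 2)*1)*2184 = (14 + 1 + 14 + 1*1)*2184 = (14 + 1 + 14 + 1)*2184 = 30*2184 = 65520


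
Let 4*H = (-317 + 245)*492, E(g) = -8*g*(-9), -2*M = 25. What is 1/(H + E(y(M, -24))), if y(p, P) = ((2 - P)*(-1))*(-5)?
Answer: 1/504 ≈ 0.0019841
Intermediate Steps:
M = -25/2 (M = -½*25 = -25/2 ≈ -12.500)
y(p, P) = 10 - 5*P (y(p, P) = (-2 + P)*(-5) = 10 - 5*P)
E(g) = 72*g
H = -8856 (H = ((-317 + 245)*492)/4 = (-72*492)/4 = (¼)*(-35424) = -8856)
1/(H + E(y(M, -24))) = 1/(-8856 + 72*(10 - 5*(-24))) = 1/(-8856 + 72*(10 + 120)) = 1/(-8856 + 72*130) = 1/(-8856 + 9360) = 1/504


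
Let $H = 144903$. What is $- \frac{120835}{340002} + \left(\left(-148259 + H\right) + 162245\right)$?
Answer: $\frac{4155573611}{26154} \approx 1.5889 \cdot 10^{5}$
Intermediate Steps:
$- \frac{120835}{340002} + \left(\left(-148259 + H\right) + 162245\right) = - \frac{120835}{340002} + \left(\left(-148259 + 144903\right) + 162245\right) = \left(-120835\right) \frac{1}{340002} + \left(-3356 + 162245\right) = - \frac{9295}{26154} + 158889 = \frac{4155573611}{26154}$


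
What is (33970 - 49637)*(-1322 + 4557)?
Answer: -50682745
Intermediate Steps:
(33970 - 49637)*(-1322 + 4557) = -15667*3235 = -50682745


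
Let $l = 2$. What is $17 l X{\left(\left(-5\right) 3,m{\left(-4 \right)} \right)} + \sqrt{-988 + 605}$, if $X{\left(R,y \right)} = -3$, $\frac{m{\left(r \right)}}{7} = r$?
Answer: $-102 + i \sqrt{383} \approx -102.0 + 19.57 i$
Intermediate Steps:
$m{\left(r \right)} = 7 r$
$17 l X{\left(\left(-5\right) 3,m{\left(-4 \right)} \right)} + \sqrt{-988 + 605} = 17 \cdot 2 \left(-3\right) + \sqrt{-988 + 605} = 34 \left(-3\right) + \sqrt{-383} = -102 + i \sqrt{383}$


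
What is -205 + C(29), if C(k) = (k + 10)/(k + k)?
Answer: -11851/58 ≈ -204.33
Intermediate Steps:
C(k) = (10 + k)/(2*k) (C(k) = (10 + k)/((2*k)) = (10 + k)*(1/(2*k)) = (10 + k)/(2*k))
-205 + C(29) = -205 + (½)*(10 + 29)/29 = -205 + (½)*(1/29)*39 = -205 + 39/58 = -11851/58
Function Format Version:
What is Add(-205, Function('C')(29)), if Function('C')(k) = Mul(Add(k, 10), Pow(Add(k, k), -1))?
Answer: Rational(-11851, 58) ≈ -204.33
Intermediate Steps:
Function('C')(k) = Mul(Rational(1, 2), Pow(k, -1), Add(10, k)) (Function('C')(k) = Mul(Add(10, k), Pow(Mul(2, k), -1)) = Mul(Add(10, k), Mul(Rational(1, 2), Pow(k, -1))) = Mul(Rational(1, 2), Pow(k, -1), Add(10, k)))
Add(-205, Function('C')(29)) = Add(-205, Mul(Rational(1, 2), Pow(29, -1), Add(10, 29))) = Add(-205, Mul(Rational(1, 2), Rational(1, 29), 39)) = Add(-205, Rational(39, 58)) = Rational(-11851, 58)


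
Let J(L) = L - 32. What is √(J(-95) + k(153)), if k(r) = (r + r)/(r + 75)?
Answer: 5*I*√7258/38 ≈ 11.21*I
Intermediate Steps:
J(L) = -32 + L
k(r) = 2*r/(75 + r) (k(r) = (2*r)/(75 + r) = 2*r/(75 + r))
√(J(-95) + k(153)) = √((-32 - 95) + 2*153/(75 + 153)) = √(-127 + 2*153/228) = √(-127 + 2*153*(1/228)) = √(-127 + 51/38) = √(-4775/38) = 5*I*√7258/38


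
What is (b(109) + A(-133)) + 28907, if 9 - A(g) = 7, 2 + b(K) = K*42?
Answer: 33485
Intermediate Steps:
b(K) = -2 + 42*K (b(K) = -2 + K*42 = -2 + 42*K)
A(g) = 2 (A(g) = 9 - 1*7 = 9 - 7 = 2)
(b(109) + A(-133)) + 28907 = ((-2 + 42*109) + 2) + 28907 = ((-2 + 4578) + 2) + 28907 = (4576 + 2) + 28907 = 4578 + 28907 = 33485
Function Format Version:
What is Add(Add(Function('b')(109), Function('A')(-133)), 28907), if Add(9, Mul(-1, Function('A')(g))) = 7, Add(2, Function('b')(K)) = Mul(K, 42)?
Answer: 33485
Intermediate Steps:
Function('b')(K) = Add(-2, Mul(42, K)) (Function('b')(K) = Add(-2, Mul(K, 42)) = Add(-2, Mul(42, K)))
Function('A')(g) = 2 (Function('A')(g) = Add(9, Mul(-1, 7)) = Add(9, -7) = 2)
Add(Add(Function('b')(109), Function('A')(-133)), 28907) = Add(Add(Add(-2, Mul(42, 109)), 2), 28907) = Add(Add(Add(-2, 4578), 2), 28907) = Add(Add(4576, 2), 28907) = Add(4578, 28907) = 33485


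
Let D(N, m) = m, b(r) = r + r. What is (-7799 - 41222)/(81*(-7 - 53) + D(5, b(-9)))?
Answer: 49021/4878 ≈ 10.049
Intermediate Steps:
b(r) = 2*r
(-7799 - 41222)/(81*(-7 - 53) + D(5, b(-9))) = (-7799 - 41222)/(81*(-7 - 53) + 2*(-9)) = -49021/(81*(-60) - 18) = -49021/(-4860 - 18) = -49021/(-4878) = -49021*(-1/4878) = 49021/4878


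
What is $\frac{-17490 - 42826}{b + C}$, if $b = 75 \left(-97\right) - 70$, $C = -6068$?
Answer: $\frac{3548}{789} \approx 4.4968$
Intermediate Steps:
$b = -7345$ ($b = -7275 - 70 = -7345$)
$\frac{-17490 - 42826}{b + C} = \frac{-17490 - 42826}{-7345 - 6068} = - \frac{60316}{-13413} = \left(-60316\right) \left(- \frac{1}{13413}\right) = \frac{3548}{789}$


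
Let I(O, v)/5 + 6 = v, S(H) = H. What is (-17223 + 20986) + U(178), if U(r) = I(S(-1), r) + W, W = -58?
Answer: 4565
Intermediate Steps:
I(O, v) = -30 + 5*v
U(r) = -88 + 5*r (U(r) = (-30 + 5*r) - 58 = -88 + 5*r)
(-17223 + 20986) + U(178) = (-17223 + 20986) + (-88 + 5*178) = 3763 + (-88 + 890) = 3763 + 802 = 4565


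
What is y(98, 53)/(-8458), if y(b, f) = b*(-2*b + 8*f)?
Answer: -11172/4229 ≈ -2.6418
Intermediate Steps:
y(98, 53)/(-8458) = (2*98*(-1*98 + 4*53))/(-8458) = (2*98*(-98 + 212))*(-1/8458) = (2*98*114)*(-1/8458) = 22344*(-1/8458) = -11172/4229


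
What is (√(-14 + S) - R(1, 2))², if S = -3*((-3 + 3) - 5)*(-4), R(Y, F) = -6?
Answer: (6 + I*√74)² ≈ -38.0 + 103.23*I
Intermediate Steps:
S = -60 (S = -3*(0 - 5)*(-4) = -3*(-5)*(-4) = 15*(-4) = -60)
(√(-14 + S) - R(1, 2))² = (√(-14 - 60) - 1*(-6))² = (√(-74) + 6)² = (I*√74 + 6)² = (6 + I*√74)²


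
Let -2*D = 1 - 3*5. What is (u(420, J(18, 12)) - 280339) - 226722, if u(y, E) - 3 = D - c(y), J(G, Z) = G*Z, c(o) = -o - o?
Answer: -506211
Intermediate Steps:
c(o) = -2*o
D = 7 (D = -(1 - 3*5)/2 = -(1 - 15)/2 = -½*(-14) = 7)
u(y, E) = 10 + 2*y (u(y, E) = 3 + (7 - (-2)*y) = 3 + (7 + 2*y) = 10 + 2*y)
(u(420, J(18, 12)) - 280339) - 226722 = ((10 + 2*420) - 280339) - 226722 = ((10 + 840) - 280339) - 226722 = (850 - 280339) - 226722 = -279489 - 226722 = -506211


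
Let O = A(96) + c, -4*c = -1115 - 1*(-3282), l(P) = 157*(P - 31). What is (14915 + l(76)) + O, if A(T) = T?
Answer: 86137/4 ≈ 21534.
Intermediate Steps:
l(P) = -4867 + 157*P (l(P) = 157*(-31 + P) = -4867 + 157*P)
c = -2167/4 (c = -(-1115 - 1*(-3282))/4 = -(-1115 + 3282)/4 = -1/4*2167 = -2167/4 ≈ -541.75)
O = -1783/4 (O = 96 - 2167/4 = -1783/4 ≈ -445.75)
(14915 + l(76)) + O = (14915 + (-4867 + 157*76)) - 1783/4 = (14915 + (-4867 + 11932)) - 1783/4 = (14915 + 7065) - 1783/4 = 21980 - 1783/4 = 86137/4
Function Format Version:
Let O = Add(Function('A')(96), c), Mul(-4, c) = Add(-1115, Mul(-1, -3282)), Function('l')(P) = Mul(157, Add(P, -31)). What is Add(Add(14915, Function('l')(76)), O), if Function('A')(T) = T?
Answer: Rational(86137, 4) ≈ 21534.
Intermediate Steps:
Function('l')(P) = Add(-4867, Mul(157, P)) (Function('l')(P) = Mul(157, Add(-31, P)) = Add(-4867, Mul(157, P)))
c = Rational(-2167, 4) (c = Mul(Rational(-1, 4), Add(-1115, Mul(-1, -3282))) = Mul(Rational(-1, 4), Add(-1115, 3282)) = Mul(Rational(-1, 4), 2167) = Rational(-2167, 4) ≈ -541.75)
O = Rational(-1783, 4) (O = Add(96, Rational(-2167, 4)) = Rational(-1783, 4) ≈ -445.75)
Add(Add(14915, Function('l')(76)), O) = Add(Add(14915, Add(-4867, Mul(157, 76))), Rational(-1783, 4)) = Add(Add(14915, Add(-4867, 11932)), Rational(-1783, 4)) = Add(Add(14915, 7065), Rational(-1783, 4)) = Add(21980, Rational(-1783, 4)) = Rational(86137, 4)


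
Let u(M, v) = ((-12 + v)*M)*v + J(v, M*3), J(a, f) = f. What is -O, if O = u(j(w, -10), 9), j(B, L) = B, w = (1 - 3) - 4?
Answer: -144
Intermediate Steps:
w = -6 (w = -2 - 4 = -6)
u(M, v) = 3*M + M*v*(-12 + v) (u(M, v) = ((-12 + v)*M)*v + M*3 = (M*(-12 + v))*v + 3*M = M*v*(-12 + v) + 3*M = 3*M + M*v*(-12 + v))
O = 144 (O = -6*(3 + 9**2 - 12*9) = -6*(3 + 81 - 108) = -6*(-24) = 144)
-O = -1*144 = -144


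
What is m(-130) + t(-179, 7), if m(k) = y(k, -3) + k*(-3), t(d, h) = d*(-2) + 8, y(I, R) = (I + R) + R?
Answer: 620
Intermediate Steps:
y(I, R) = I + 2*R
t(d, h) = 8 - 2*d (t(d, h) = -2*d + 8 = 8 - 2*d)
m(k) = -6 - 2*k (m(k) = (k + 2*(-3)) + k*(-3) = (k - 6) - 3*k = (-6 + k) - 3*k = -6 - 2*k)
m(-130) + t(-179, 7) = (-6 - 2*(-130)) + (8 - 2*(-179)) = (-6 + 260) + (8 + 358) = 254 + 366 = 620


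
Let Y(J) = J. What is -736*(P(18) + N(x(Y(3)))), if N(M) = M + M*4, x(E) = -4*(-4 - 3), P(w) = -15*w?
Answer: 95680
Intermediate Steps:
x(E) = 28 (x(E) = -4*(-7) = 28)
N(M) = 5*M (N(M) = M + 4*M = 5*M)
-736*(P(18) + N(x(Y(3)))) = -736*(-15*18 + 5*28) = -736*(-270 + 140) = -736*(-130) = 95680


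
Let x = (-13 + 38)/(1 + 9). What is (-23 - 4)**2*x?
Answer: 3645/2 ≈ 1822.5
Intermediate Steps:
x = 5/2 (x = 25/10 = 25*(1/10) = 5/2 ≈ 2.5000)
(-23 - 4)**2*x = (-23 - 4)**2*(5/2) = (-27)**2*(5/2) = 729*(5/2) = 3645/2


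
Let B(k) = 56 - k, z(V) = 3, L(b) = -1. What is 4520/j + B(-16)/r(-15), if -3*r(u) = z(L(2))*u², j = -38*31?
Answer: -61212/14725 ≈ -4.1570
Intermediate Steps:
j = -1178
r(u) = -u²
4520/j + B(-16)/r(-15) = 4520/(-1178) + (56 - 1*(-16))/((-1*(-15)²)) = 4520*(-1/1178) + (56 + 16)/((-1*225)) = -2260/589 + 72/(-225) = -2260/589 + 72*(-1/225) = -2260/589 - 8/25 = -61212/14725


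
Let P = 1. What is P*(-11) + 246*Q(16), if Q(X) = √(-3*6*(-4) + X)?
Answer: -11 + 492*√22 ≈ 2296.7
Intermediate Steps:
Q(X) = √(72 + X) (Q(X) = √(-18*(-4) + X) = √(72 + X))
P*(-11) + 246*Q(16) = 1*(-11) + 246*√(72 + 16) = -11 + 246*√88 = -11 + 246*(2*√22) = -11 + 492*√22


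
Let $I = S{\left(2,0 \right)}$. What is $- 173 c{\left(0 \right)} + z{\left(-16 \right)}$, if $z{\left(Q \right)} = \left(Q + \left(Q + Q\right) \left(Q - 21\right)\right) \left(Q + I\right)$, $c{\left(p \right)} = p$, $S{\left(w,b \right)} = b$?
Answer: $-18688$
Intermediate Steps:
$I = 0$
$z{\left(Q \right)} = Q \left(Q + 2 Q \left(-21 + Q\right)\right)$ ($z{\left(Q \right)} = \left(Q + \left(Q + Q\right) \left(Q - 21\right)\right) \left(Q + 0\right) = \left(Q + 2 Q \left(-21 + Q\right)\right) Q = Q \left(Q + 2 Q \left(-21 + Q\right)\right)$)
$- 173 c{\left(0 \right)} + z{\left(-16 \right)} = \left(-173\right) 0 + \left(-16\right)^{2} \left(-41 + 2 \left(-16\right)\right) = 0 + 256 \left(-41 - 32\right) = 0 + 256 \left(-73\right) = 0 - 18688 = -18688$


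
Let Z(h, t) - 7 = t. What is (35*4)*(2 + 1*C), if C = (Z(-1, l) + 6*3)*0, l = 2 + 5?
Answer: 280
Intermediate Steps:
l = 7
Z(h, t) = 7 + t
C = 0 (C = ((7 + 7) + 6*3)*0 = (14 + 18)*0 = 32*0 = 0)
(35*4)*(2 + 1*C) = (35*4)*(2 + 1*0) = 140*(2 + 0) = 140*2 = 280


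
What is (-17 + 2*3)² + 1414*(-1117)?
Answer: -1579317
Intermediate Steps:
(-17 + 2*3)² + 1414*(-1117) = (-17 + 6)² - 1579438 = (-11)² - 1579438 = 121 - 1579438 = -1579317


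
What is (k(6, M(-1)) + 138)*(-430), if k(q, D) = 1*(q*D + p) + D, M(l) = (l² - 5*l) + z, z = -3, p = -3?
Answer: -67080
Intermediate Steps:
M(l) = -3 + l² - 5*l (M(l) = (l² - 5*l) - 3 = -3 + l² - 5*l)
k(q, D) = -3 + D + D*q (k(q, D) = 1*(q*D - 3) + D = 1*(D*q - 3) + D = 1*(-3 + D*q) + D = (-3 + D*q) + D = -3 + D + D*q)
(k(6, M(-1)) + 138)*(-430) = ((-3 + (-3 + (-1)² - 5*(-1)) + (-3 + (-1)² - 5*(-1))*6) + 138)*(-430) = ((-3 + (-3 + 1 + 5) + (-3 + 1 + 5)*6) + 138)*(-430) = ((-3 + 3 + 3*6) + 138)*(-430) = ((-3 + 3 + 18) + 138)*(-430) = (18 + 138)*(-430) = 156*(-430) = -67080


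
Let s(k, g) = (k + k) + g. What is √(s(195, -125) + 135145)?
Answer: √135410 ≈ 367.98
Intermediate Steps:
s(k, g) = g + 2*k (s(k, g) = 2*k + g = g + 2*k)
√(s(195, -125) + 135145) = √((-125 + 2*195) + 135145) = √((-125 + 390) + 135145) = √(265 + 135145) = √135410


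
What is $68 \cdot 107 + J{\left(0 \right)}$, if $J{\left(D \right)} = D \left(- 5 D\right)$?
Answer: $7276$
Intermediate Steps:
$J{\left(D \right)} = - 5 D^{2}$
$68 \cdot 107 + J{\left(0 \right)} = 68 \cdot 107 - 5 \cdot 0^{2} = 7276 - 0 = 7276 + 0 = 7276$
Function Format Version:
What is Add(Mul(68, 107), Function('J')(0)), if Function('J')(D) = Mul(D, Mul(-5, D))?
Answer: 7276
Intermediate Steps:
Function('J')(D) = Mul(-5, Pow(D, 2))
Add(Mul(68, 107), Function('J')(0)) = Add(Mul(68, 107), Mul(-5, Pow(0, 2))) = Add(7276, Mul(-5, 0)) = Add(7276, 0) = 7276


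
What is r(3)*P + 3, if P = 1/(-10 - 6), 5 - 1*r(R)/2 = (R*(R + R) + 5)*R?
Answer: 11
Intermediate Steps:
r(R) = 10 - 2*R*(5 + 2*R²) (r(R) = 10 - 2*(R*(R + R) + 5)*R = 10 - 2*(R*(2*R) + 5)*R = 10 - 2*(2*R² + 5)*R = 10 - 2*(5 + 2*R²)*R = 10 - 2*R*(5 + 2*R²))
P = -1/16 (P = 1/(-16) = -1/16 ≈ -0.062500)
r(3)*P + 3 = (10 - 10*3 - 4*3³)*(-1/16) + 3 = (10 - 30 - 4*27)*(-1/16) + 3 = (10 - 30 - 108)*(-1/16) + 3 = -128*(-1/16) + 3 = 8 + 3 = 11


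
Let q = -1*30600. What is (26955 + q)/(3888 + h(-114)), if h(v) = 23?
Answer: -3645/3911 ≈ -0.93199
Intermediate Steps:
q = -30600
(26955 + q)/(3888 + h(-114)) = (26955 - 30600)/(3888 + 23) = -3645/3911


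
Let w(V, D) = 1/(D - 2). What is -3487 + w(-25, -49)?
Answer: -177838/51 ≈ -3487.0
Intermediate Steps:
w(V, D) = 1/(-2 + D)
-3487 + w(-25, -49) = -3487 + 1/(-2 - 49) = -3487 + 1/(-51) = -3487 - 1/51 = -177838/51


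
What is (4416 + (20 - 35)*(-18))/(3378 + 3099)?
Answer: 1562/2159 ≈ 0.72348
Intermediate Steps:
(4416 + (20 - 35)*(-18))/(3378 + 3099) = (4416 - 15*(-18))/6477 = (4416 + 270)*(1/6477) = 4686*(1/6477) = 1562/2159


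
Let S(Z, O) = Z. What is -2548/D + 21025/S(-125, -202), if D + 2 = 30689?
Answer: -25820507/153435 ≈ -168.28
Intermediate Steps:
D = 30687 (D = -2 + 30689 = 30687)
-2548/D + 21025/S(-125, -202) = -2548/30687 + 21025/(-125) = -2548*1/30687 + 21025*(-1/125) = -2548/30687 - 841/5 = -25820507/153435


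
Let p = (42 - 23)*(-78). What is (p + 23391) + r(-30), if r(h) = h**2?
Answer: 22809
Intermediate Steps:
p = -1482 (p = 19*(-78) = -1482)
(p + 23391) + r(-30) = (-1482 + 23391) + (-30)**2 = 21909 + 900 = 22809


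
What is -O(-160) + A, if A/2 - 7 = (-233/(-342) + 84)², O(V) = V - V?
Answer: 839558269/58482 ≈ 14356.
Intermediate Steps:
O(V) = 0
A = 839558269/58482 (A = 14 + 2*(-233/(-342) + 84)² = 14 + 2*(-233*(-1/342) + 84)² = 14 + 2*(233/342 + 84)² = 14 + 2*(28961/342)² = 14 + 2*(838739521/116964) = 14 + 838739521/58482 = 839558269/58482 ≈ 14356.)
-O(-160) + A = -1*0 + 839558269/58482 = 0 + 839558269/58482 = 839558269/58482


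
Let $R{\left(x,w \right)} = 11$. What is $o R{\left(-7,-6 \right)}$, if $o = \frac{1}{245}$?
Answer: $\frac{11}{245} \approx 0.044898$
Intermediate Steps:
$o = \frac{1}{245} \approx 0.0040816$
$o R{\left(-7,-6 \right)} = \frac{1}{245} \cdot 11 = \frac{11}{245}$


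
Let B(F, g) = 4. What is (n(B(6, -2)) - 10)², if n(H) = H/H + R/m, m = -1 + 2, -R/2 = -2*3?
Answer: 9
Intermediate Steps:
R = 12 (R = -(-4)*3 = -2*(-6) = 12)
m = 1
n(H) = 13 (n(H) = H/H + 12/1 = 1 + 12*1 = 1 + 12 = 13)
(n(B(6, -2)) - 10)² = (13 - 10)² = 3² = 9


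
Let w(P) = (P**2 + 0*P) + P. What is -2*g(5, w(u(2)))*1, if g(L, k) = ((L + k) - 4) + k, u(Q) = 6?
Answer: -170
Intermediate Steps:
w(P) = P + P**2 (w(P) = (P**2 + 0) + P = P**2 + P = P + P**2)
g(L, k) = -4 + L + 2*k (g(L, k) = (-4 + L + k) + k = -4 + L + 2*k)
-2*g(5, w(u(2)))*1 = -2*(-4 + 5 + 2*(6*(1 + 6)))*1 = -2*(-4 + 5 + 2*(6*7))*1 = -2*(-4 + 5 + 2*42)*1 = -2*(-4 + 5 + 84)*1 = -2*85*1 = -170*1 = -170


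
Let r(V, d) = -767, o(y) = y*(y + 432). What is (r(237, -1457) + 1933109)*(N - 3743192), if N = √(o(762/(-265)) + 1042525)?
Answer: -7233127115664 + 1932342*√73124665009/265 ≈ -7.2312e+12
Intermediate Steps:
o(y) = y*(432 + y)
N = √73124665009/265 (N = √((762/(-265))*(432 + 762/(-265)) + 1042525) = √((762*(-1/265))*(432 + 762*(-1/265)) + 1042525) = √(-762*(432 - 762/265)/265 + 1042525) = √(-762/265*113718/265 + 1042525) = √(-86653116/70225 + 1042525) = √(73124665009/70225) = √73124665009/265 ≈ 1020.4)
(r(237, -1457) + 1933109)*(N - 3743192) = (-767 + 1933109)*(√73124665009/265 - 3743192) = 1932342*(-3743192 + √73124665009/265) = -7233127115664 + 1932342*√73124665009/265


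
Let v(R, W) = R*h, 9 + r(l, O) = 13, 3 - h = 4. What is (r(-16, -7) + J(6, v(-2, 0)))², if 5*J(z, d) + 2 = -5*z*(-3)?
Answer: 11664/25 ≈ 466.56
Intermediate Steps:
h = -1 (h = 3 - 1*4 = 3 - 4 = -1)
r(l, O) = 4 (r(l, O) = -9 + 13 = 4)
v(R, W) = -R (v(R, W) = R*(-1) = -R)
J(z, d) = -⅖ + 3*z (J(z, d) = -⅖ + (-5*z*(-3))/5 = -⅖ + (15*z)/5 = -⅖ + 3*z)
(r(-16, -7) + J(6, v(-2, 0)))² = (4 + (-⅖ + 3*6))² = (4 + (-⅖ + 18))² = (4 + 88/5)² = (108/5)² = 11664/25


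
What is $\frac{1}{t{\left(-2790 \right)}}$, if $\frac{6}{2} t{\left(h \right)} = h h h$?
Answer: $- \frac{1}{7239213000} \approx -1.3814 \cdot 10^{-10}$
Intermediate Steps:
$t{\left(h \right)} = \frac{h^{3}}{3}$ ($t{\left(h \right)} = \frac{h h h}{3} = \frac{h^{2} h}{3} = \frac{h^{3}}{3}$)
$\frac{1}{t{\left(-2790 \right)}} = \frac{1}{\frac{1}{3} \left(-2790\right)^{3}} = \frac{1}{\frac{1}{3} \left(-21717639000\right)} = \frac{1}{-7239213000} = - \frac{1}{7239213000}$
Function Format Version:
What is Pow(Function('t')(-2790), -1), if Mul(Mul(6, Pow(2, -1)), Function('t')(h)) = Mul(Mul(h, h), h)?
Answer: Rational(-1, 7239213000) ≈ -1.3814e-10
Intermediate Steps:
Function('t')(h) = Mul(Rational(1, 3), Pow(h, 3)) (Function('t')(h) = Mul(Rational(1, 3), Mul(Mul(h, h), h)) = Mul(Rational(1, 3), Mul(Pow(h, 2), h)) = Mul(Rational(1, 3), Pow(h, 3)))
Pow(Function('t')(-2790), -1) = Pow(Mul(Rational(1, 3), Pow(-2790, 3)), -1) = Pow(Mul(Rational(1, 3), -21717639000), -1) = Pow(-7239213000, -1) = Rational(-1, 7239213000)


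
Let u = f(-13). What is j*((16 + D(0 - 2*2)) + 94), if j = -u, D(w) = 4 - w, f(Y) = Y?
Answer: 1534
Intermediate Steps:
u = -13
j = 13 (j = -1*(-13) = 13)
j*((16 + D(0 - 2*2)) + 94) = 13*((16 + (4 - (0 - 2*2))) + 94) = 13*((16 + (4 - (0 - 4))) + 94) = 13*((16 + (4 - 1*(-4))) + 94) = 13*((16 + (4 + 4)) + 94) = 13*((16 + 8) + 94) = 13*(24 + 94) = 13*118 = 1534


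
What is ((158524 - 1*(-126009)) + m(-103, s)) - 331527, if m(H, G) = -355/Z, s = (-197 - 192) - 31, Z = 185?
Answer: -1738849/37 ≈ -46996.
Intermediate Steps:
s = -420 (s = -389 - 31 = -420)
m(H, G) = -71/37 (m(H, G) = -355/185 = -355*1/185 = -71/37)
((158524 - 1*(-126009)) + m(-103, s)) - 331527 = ((158524 - 1*(-126009)) - 71/37) - 331527 = ((158524 + 126009) - 71/37) - 331527 = (284533 - 71/37) - 331527 = 10527650/37 - 331527 = -1738849/37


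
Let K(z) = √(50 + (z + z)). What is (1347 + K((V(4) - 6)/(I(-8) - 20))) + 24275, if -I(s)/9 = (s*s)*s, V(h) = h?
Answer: 25622 + √65779303/1147 ≈ 25629.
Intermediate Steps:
I(s) = -9*s³ (I(s) = -9*s*s*s = -9*s²*s = -9*s³)
K(z) = √(50 + 2*z)
(1347 + K((V(4) - 6)/(I(-8) - 20))) + 24275 = (1347 + √(50 + 2*((4 - 6)/(-9*(-8)³ - 20)))) + 24275 = (1347 + √(50 + 2*(-2/(-9*(-512) - 20)))) + 24275 = (1347 + √(50 + 2*(-2/(4608 - 20)))) + 24275 = (1347 + √(50 + 2*(-2/4588))) + 24275 = (1347 + √(50 + 2*(-2*1/4588))) + 24275 = (1347 + √(50 + 2*(-1/2294))) + 24275 = (1347 + √(50 - 1/1147)) + 24275 = (1347 + √(57349/1147)) + 24275 = (1347 + √65779303/1147) + 24275 = 25622 + √65779303/1147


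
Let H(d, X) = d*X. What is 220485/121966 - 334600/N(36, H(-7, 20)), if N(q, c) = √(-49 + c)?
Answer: 220485/121966 + 47800*I*√21/9 ≈ 1.8078 + 24339.0*I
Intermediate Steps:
H(d, X) = X*d
220485/121966 - 334600/N(36, H(-7, 20)) = 220485/121966 - 334600/√(-49 + 20*(-7)) = 220485*(1/121966) - 334600/√(-49 - 140) = 220485/121966 - 334600*(-I*√21/63) = 220485/121966 - (-47800)*I*√21/9 = 220485/121966 + 47800*I*√21/9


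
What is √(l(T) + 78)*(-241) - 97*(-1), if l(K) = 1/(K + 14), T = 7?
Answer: 97 - 241*√34419/21 ≈ -2032.1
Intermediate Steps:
l(K) = 1/(14 + K)
√(l(T) + 78)*(-241) - 97*(-1) = √(1/(14 + 7) + 78)*(-241) - 97*(-1) = √(1/21 + 78)*(-241) + 97 = √(1639/21)*(-241) + 97 = (√34419/21)*(-241) + 97 = -241*√34419/21 + 97 = 97 - 241*√34419/21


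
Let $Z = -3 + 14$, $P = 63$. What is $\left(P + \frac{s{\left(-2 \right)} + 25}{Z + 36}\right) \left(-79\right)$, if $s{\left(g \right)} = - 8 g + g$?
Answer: $- \frac{237000}{47} \approx -5042.6$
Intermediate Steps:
$Z = 11$
$s{\left(g \right)} = - 7 g$
$\left(P + \frac{s{\left(-2 \right)} + 25}{Z + 36}\right) \left(-79\right) = \left(63 + \frac{\left(-7\right) \left(-2\right) + 25}{11 + 36}\right) \left(-79\right) = \left(63 + \frac{14 + 25}{47}\right) \left(-79\right) = \left(63 + 39 \cdot \frac{1}{47}\right) \left(-79\right) = \left(63 + \frac{39}{47}\right) \left(-79\right) = \frac{3000}{47} \left(-79\right) = - \frac{237000}{47}$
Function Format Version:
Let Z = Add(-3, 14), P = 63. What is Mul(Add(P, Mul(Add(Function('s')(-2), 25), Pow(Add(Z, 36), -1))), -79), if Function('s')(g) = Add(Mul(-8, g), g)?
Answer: Rational(-237000, 47) ≈ -5042.6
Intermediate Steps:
Z = 11
Function('s')(g) = Mul(-7, g)
Mul(Add(P, Mul(Add(Function('s')(-2), 25), Pow(Add(Z, 36), -1))), -79) = Mul(Add(63, Mul(Add(Mul(-7, -2), 25), Pow(Add(11, 36), -1))), -79) = Mul(Add(63, Mul(Add(14, 25), Pow(47, -1))), -79) = Mul(Add(63, Mul(39, Rational(1, 47))), -79) = Mul(Add(63, Rational(39, 47)), -79) = Mul(Rational(3000, 47), -79) = Rational(-237000, 47)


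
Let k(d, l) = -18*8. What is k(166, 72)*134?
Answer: -19296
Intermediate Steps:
k(d, l) = -144
k(166, 72)*134 = -144*134 = -19296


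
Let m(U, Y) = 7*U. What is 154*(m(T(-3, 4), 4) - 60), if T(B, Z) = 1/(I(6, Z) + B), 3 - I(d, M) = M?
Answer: -19019/2 ≈ -9509.5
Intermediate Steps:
I(d, M) = 3 - M
T(B, Z) = 1/(3 + B - Z) (T(B, Z) = 1/((3 - Z) + B) = 1/(3 + B - Z))
154*(m(T(-3, 4), 4) - 60) = 154*(7/(3 - 3 - 1*4) - 60) = 154*(7/(3 - 3 - 4) - 60) = 154*(7/(-4) - 60) = 154*(7*(-¼) - 60) = 154*(-7/4 - 60) = 154*(-247/4) = -19019/2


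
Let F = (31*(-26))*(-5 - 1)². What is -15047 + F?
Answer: -44063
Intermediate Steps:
F = -29016 (F = -806*(-6)² = -806*36 = -29016)
-15047 + F = -15047 - 29016 = -44063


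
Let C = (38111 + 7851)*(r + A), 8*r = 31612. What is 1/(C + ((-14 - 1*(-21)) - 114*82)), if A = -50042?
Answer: -1/2118420902 ≈ -4.7205e-10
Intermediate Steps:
r = 7903/2 (r = (1/8)*31612 = 7903/2 ≈ 3951.5)
C = -2118411561 (C = (38111 + 7851)*(7903/2 - 50042) = 45962*(-92181/2) = -2118411561)
1/(C + ((-14 - 1*(-21)) - 114*82)) = 1/(-2118411561 + ((-14 - 1*(-21)) - 114*82)) = 1/(-2118411561 + ((-14 + 21) - 9348)) = 1/(-2118411561 + (7 - 9348)) = 1/(-2118411561 - 9341) = 1/(-2118420902) = -1/2118420902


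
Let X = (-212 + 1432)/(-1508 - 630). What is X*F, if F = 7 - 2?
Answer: -3050/1069 ≈ -2.8531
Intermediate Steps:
F = 5
X = -610/1069 (X = 1220/(-2138) = 1220*(-1/2138) = -610/1069 ≈ -0.57063)
X*F = -610/1069*5 = -3050/1069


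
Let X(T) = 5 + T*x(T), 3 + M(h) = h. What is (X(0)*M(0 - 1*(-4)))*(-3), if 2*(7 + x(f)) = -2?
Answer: -15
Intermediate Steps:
M(h) = -3 + h
x(f) = -8 (x(f) = -7 + (½)*(-2) = -7 - 1 = -8)
X(T) = 5 - 8*T (X(T) = 5 + T*(-8) = 5 - 8*T)
(X(0)*M(0 - 1*(-4)))*(-3) = ((5 - 8*0)*(-3 + (0 - 1*(-4))))*(-3) = ((5 + 0)*(-3 + (0 + 4)))*(-3) = (5*(-3 + 4))*(-3) = (5*1)*(-3) = 5*(-3) = -15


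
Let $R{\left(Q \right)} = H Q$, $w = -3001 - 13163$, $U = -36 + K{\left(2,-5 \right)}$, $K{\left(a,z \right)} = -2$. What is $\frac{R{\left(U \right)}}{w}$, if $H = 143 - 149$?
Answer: $- \frac{19}{1347} \approx -0.014105$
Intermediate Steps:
$H = -6$
$U = -38$ ($U = -36 - 2 = -38$)
$w = -16164$ ($w = -3001 - 13163 = -16164$)
$R{\left(Q \right)} = - 6 Q$
$\frac{R{\left(U \right)}}{w} = \frac{\left(-6\right) \left(-38\right)}{-16164} = 228 \left(- \frac{1}{16164}\right) = - \frac{19}{1347}$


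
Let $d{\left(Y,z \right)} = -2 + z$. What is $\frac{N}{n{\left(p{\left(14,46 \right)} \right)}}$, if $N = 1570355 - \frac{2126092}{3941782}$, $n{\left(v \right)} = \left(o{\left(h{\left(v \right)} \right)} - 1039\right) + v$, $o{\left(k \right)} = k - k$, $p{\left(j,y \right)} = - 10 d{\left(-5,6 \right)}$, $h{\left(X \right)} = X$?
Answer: $- \frac{3094997473259}{2126591389} \approx -1455.4$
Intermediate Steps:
$p{\left(j,y \right)} = -40$ ($p{\left(j,y \right)} = - 10 \left(-2 + 6\right) = \left(-10\right) 4 = -40$)
$o{\left(k \right)} = 0$
$n{\left(v \right)} = -1039 + v$ ($n{\left(v \right)} = \left(0 - 1039\right) + v = -1039 + v$)
$N = \frac{3094997473259}{1970891}$ ($N = 1570355 - \frac{1063046}{1970891} = \frac{3094997473259}{1970891} \approx 1.5704 \cdot 10^{6}$)
$\frac{N}{n{\left(p{\left(14,46 \right)} \right)}} = \frac{3094997473259}{1970891 \left(-1039 - 40\right)} = \frac{3094997473259}{1970891 \left(-1079\right)} = \frac{3094997473259}{1970891} \left(- \frac{1}{1079}\right) = - \frac{3094997473259}{2126591389}$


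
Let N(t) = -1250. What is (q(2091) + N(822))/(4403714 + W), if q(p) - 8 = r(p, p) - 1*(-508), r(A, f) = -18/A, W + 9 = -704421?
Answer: -127901/644600237 ≈ -0.00019842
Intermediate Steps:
W = -704430 (W = -9 - 704421 = -704430)
q(p) = 516 - 18/p (q(p) = 8 + (-18/p - 1*(-508)) = 8 + (-18/p + 508) = 8 + (508 - 18/p) = 516 - 18/p)
(q(2091) + N(822))/(4403714 + W) = ((516 - 18/2091) - 1250)/(4403714 - 704430) = ((516 - 18*1/2091) - 1250)/3699284 = ((516 - 6/697) - 1250)*(1/3699284) = (359646/697 - 1250)*(1/3699284) = -511604/697*1/3699284 = -127901/644600237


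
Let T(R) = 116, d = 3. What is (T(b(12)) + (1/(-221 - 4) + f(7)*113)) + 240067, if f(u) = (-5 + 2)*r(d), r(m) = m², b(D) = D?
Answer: 53354699/225 ≈ 2.3713e+5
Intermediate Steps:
f(u) = -27 (f(u) = (-5 + 2)*3² = -3*9 = -27)
(T(b(12)) + (1/(-221 - 4) + f(7)*113)) + 240067 = (116 + (1/(-221 - 4) - 27*113)) + 240067 = (116 + (1/(-225) - 3051)) + 240067 = (116 + (-1/225 - 3051)) + 240067 = (116 - 686476/225) + 240067 = -660376/225 + 240067 = 53354699/225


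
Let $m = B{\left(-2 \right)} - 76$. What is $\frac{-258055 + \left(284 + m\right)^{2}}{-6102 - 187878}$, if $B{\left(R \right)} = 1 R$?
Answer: $\frac{71873}{64660} \approx 1.1116$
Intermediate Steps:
$B{\left(R \right)} = R$
$m = -78$ ($m = -2 - 76 = -78$)
$\frac{-258055 + \left(284 + m\right)^{2}}{-6102 - 187878} = \frac{-258055 + \left(284 - 78\right)^{2}}{-6102 - 187878} = \frac{-258055 + 206^{2}}{-193980} = \left(-258055 + 42436\right) \left(- \frac{1}{193980}\right) = \left(-215619\right) \left(- \frac{1}{193980}\right) = \frac{71873}{64660}$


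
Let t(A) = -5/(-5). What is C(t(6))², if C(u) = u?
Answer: 1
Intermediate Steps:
t(A) = 1 (t(A) = -5*(-⅕) = 1)
C(t(6))² = 1² = 1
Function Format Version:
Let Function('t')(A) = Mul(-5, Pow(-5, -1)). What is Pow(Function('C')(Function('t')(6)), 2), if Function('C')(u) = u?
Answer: 1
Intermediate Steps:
Function('t')(A) = 1 (Function('t')(A) = Mul(-5, Rational(-1, 5)) = 1)
Pow(Function('C')(Function('t')(6)), 2) = Pow(1, 2) = 1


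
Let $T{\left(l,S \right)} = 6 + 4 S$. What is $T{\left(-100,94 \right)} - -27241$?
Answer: $27623$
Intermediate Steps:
$T{\left(-100,94 \right)} - -27241 = \left(6 + 4 \cdot 94\right) - -27241 = \left(6 + 376\right) + 27241 = 382 + 27241 = 27623$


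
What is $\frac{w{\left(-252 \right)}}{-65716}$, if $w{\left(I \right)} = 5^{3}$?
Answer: $- \frac{125}{65716} \approx -0.0019021$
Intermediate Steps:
$w{\left(I \right)} = 125$
$\frac{w{\left(-252 \right)}}{-65716} = \frac{125}{-65716} = 125 \left(- \frac{1}{65716}\right) = - \frac{125}{65716}$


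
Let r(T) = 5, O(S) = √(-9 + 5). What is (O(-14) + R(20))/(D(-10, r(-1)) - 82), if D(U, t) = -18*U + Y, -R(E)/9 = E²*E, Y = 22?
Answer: -600 + I/60 ≈ -600.0 + 0.016667*I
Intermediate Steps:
R(E) = -9*E³ (R(E) = -9*E²*E = -9*E³)
O(S) = 2*I (O(S) = √(-4) = 2*I)
D(U, t) = 22 - 18*U (D(U, t) = -18*U + 22 = 22 - 18*U)
(O(-14) + R(20))/(D(-10, r(-1)) - 82) = (2*I - 9*20³)/((22 - 18*(-10)) - 82) = (2*I - 9*8000)/((22 + 180) - 82) = (2*I - 72000)/(202 - 82) = (-72000 + 2*I)/120 = (-72000 + 2*I)*(1/120) = -600 + I/60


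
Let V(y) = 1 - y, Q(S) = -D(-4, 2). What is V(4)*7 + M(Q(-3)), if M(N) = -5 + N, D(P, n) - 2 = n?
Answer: -30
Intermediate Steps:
D(P, n) = 2 + n
Q(S) = -4 (Q(S) = -(2 + 2) = -1*4 = -4)
V(4)*7 + M(Q(-3)) = (1 - 1*4)*7 + (-5 - 4) = (1 - 4)*7 - 9 = -3*7 - 9 = -21 - 9 = -30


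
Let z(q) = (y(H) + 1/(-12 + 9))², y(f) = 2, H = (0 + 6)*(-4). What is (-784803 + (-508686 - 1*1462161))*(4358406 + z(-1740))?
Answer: -36030747445450/3 ≈ -1.2010e+13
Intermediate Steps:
H = -24 (H = 6*(-4) = -24)
z(q) = 25/9 (z(q) = (2 + 1/(-12 + 9))² = (2 + 1/(-3))² = (2 - ⅓)² = (5/3)² = 25/9)
(-784803 + (-508686 - 1*1462161))*(4358406 + z(-1740)) = (-784803 + (-508686 - 1*1462161))*(4358406 + 25/9) = (-784803 + (-508686 - 1462161))*(39225679/9) = (-784803 - 1970847)*(39225679/9) = -2755650*39225679/9 = -36030747445450/3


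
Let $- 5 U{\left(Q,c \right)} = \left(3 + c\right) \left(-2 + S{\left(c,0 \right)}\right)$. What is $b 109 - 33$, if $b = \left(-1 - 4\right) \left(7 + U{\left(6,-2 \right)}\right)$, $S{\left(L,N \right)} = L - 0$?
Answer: $-4284$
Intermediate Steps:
$S{\left(L,N \right)} = L$ ($S{\left(L,N \right)} = L + 0 = L$)
$U{\left(Q,c \right)} = - \frac{\left(-2 + c\right) \left(3 + c\right)}{5}$ ($U{\left(Q,c \right)} = - \frac{\left(3 + c\right) \left(-2 + c\right)}{5} = - \frac{\left(-2 + c\right) \left(3 + c\right)}{5}$)
$b = -39$ ($b = \left(-1 - 4\right) \left(7 - \left(- \frac{8}{5} + \frac{4}{5}\right)\right) = \left(-1 - 4\right) \left(7 + \left(\frac{6}{5} + \frac{2}{5} - \frac{4}{5}\right)\right) = - 5 \left(7 + \left(\frac{6}{5} + \frac{2}{5} - \frac{4}{5}\right)\right) = - 5 \left(7 + \frac{4}{5}\right) = \left(-5\right) \frac{39}{5} = -39$)
$b 109 - 33 = \left(-39\right) 109 - 33 = -4251 - 33 = -4284$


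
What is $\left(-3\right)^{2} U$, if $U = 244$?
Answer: $2196$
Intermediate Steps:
$\left(-3\right)^{2} U = \left(-3\right)^{2} \cdot 244 = 9 \cdot 244 = 2196$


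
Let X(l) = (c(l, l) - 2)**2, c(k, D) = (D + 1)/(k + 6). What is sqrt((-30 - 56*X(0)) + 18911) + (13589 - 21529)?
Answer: -7940 + sqrt(168235)/3 ≈ -7803.3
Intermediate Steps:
c(k, D) = (1 + D)/(6 + k)
X(l) = (-2 + (1 + l)/(6 + l))**2 (X(l) = ((1 + l)/(6 + l) - 2)**2 = (-2 + (1 + l)/(6 + l))**2)
sqrt((-30 - 56*X(0)) + 18911) + (13589 - 21529) = sqrt((-30 - 56*(11 + 0)**2/(6 + 0)**2) + 18911) + (13589 - 21529) = sqrt((-30 - 56*11**2/6**2) + 18911) - 7940 = sqrt((-30 - 14*121/9) + 18911) - 7940 = sqrt((-30 - 56*121/36) + 18911) - 7940 = sqrt((-30 - 1694/9) + 18911) - 7940 = sqrt(-1964/9 + 18911) - 7940 = sqrt(168235/9) - 7940 = sqrt(168235)/3 - 7940 = -7940 + sqrt(168235)/3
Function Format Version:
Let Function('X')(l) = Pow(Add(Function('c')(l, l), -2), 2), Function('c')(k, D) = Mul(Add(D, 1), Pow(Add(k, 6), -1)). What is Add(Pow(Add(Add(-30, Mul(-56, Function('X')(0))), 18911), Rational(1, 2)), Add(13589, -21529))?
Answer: Add(-7940, Mul(Rational(1, 3), Pow(168235, Rational(1, 2)))) ≈ -7803.3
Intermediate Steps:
Function('c')(k, D) = Mul(Pow(Add(6, k), -1), Add(1, D)) (Function('c')(k, D) = Mul(Add(1, D), Pow(Add(6, k), -1)) = Mul(Pow(Add(6, k), -1), Add(1, D)))
Function('X')(l) = Pow(Add(-2, Mul(Pow(Add(6, l), -1), Add(1, l))), 2) (Function('X')(l) = Pow(Add(Mul(Pow(Add(6, l), -1), Add(1, l)), -2), 2) = Pow(Add(-2, Mul(Pow(Add(6, l), -1), Add(1, l))), 2))
Add(Pow(Add(Add(-30, Mul(-56, Function('X')(0))), 18911), Rational(1, 2)), Add(13589, -21529)) = Add(Pow(Add(Add(-30, Mul(-56, Mul(Pow(Add(6, 0), -2), Pow(Add(11, 0), 2)))), 18911), Rational(1, 2)), Add(13589, -21529)) = Add(Pow(Add(Add(-30, Mul(-56, Mul(Pow(6, -2), Pow(11, 2)))), 18911), Rational(1, 2)), -7940) = Add(Pow(Add(Add(-30, Mul(-56, Mul(Rational(1, 36), 121))), 18911), Rational(1, 2)), -7940) = Add(Pow(Add(Add(-30, Mul(-56, Rational(121, 36))), 18911), Rational(1, 2)), -7940) = Add(Pow(Add(Add(-30, Rational(-1694, 9)), 18911), Rational(1, 2)), -7940) = Add(Pow(Add(Rational(-1964, 9), 18911), Rational(1, 2)), -7940) = Add(Pow(Rational(168235, 9), Rational(1, 2)), -7940) = Add(Mul(Rational(1, 3), Pow(168235, Rational(1, 2))), -7940) = Add(-7940, Mul(Rational(1, 3), Pow(168235, Rational(1, 2))))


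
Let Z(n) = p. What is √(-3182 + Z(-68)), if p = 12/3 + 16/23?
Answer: I*√1680794/23 ≈ 56.368*I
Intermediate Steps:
p = 108/23 (p = 12*(⅓) + 16*(1/23) = 4 + 16/23 = 108/23 ≈ 4.6956)
Z(n) = 108/23
√(-3182 + Z(-68)) = √(-3182 + 108/23) = √(-73078/23) = I*√1680794/23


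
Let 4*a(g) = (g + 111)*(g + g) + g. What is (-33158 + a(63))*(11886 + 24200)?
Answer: -1996367735/2 ≈ -9.9818e+8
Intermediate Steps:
a(g) = g/4 + g*(111 + g)/2 (a(g) = ((g + 111)*(g + g) + g)/4 = ((111 + g)*(2*g) + g)/4 = (2*g*(111 + g) + g)/4 = (g + 2*g*(111 + g))/4 = g/4 + g*(111 + g)/2)
(-33158 + a(63))*(11886 + 24200) = (-33158 + (¼)*63*(223 + 2*63))*(11886 + 24200) = (-33158 + (¼)*63*(223 + 126))*36086 = (-33158 + (¼)*63*349)*36086 = (-33158 + 21987/4)*36086 = -110645/4*36086 = -1996367735/2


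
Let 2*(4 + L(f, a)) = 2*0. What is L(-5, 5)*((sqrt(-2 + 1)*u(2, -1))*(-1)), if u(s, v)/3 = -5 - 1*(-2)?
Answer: -36*I ≈ -36.0*I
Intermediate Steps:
L(f, a) = -4 (L(f, a) = -4 + (2*0)/2 = -4 + (1/2)*0 = -4 + 0 = -4)
u(s, v) = -9 (u(s, v) = 3*(-5 - 1*(-2)) = 3*(-5 + 2) = 3*(-3) = -9)
L(-5, 5)*((sqrt(-2 + 1)*u(2, -1))*(-1)) = -4*sqrt(-2 + 1)*(-9)*(-1) = -4*sqrt(-1)*(-9)*(-1) = -4*I*(-9)*(-1) = -4*(-9*I)*(-1) = -36*I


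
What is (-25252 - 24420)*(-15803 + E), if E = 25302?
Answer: -471834328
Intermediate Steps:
(-25252 - 24420)*(-15803 + E) = (-25252 - 24420)*(-15803 + 25302) = -49672*9499 = -471834328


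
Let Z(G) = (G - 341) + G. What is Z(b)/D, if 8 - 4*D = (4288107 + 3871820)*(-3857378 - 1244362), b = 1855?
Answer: 3369/10407456493247 ≈ 3.2371e-10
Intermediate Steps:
D = 10407456493247 (D = 2 - (4288107 + 3871820)*(-3857378 - 1244362)/4 = 2 - 8159927*(-5101740)/4 = 2 - ¼*(-41629825972980) = 2 + 10407456493245 = 10407456493247)
Z(G) = -341 + 2*G (Z(G) = (-341 + G) + G = -341 + 2*G)
Z(b)/D = (-341 + 2*1855)/10407456493247 = (-341 + 3710)*(1/10407456493247) = 3369*(1/10407456493247) = 3369/10407456493247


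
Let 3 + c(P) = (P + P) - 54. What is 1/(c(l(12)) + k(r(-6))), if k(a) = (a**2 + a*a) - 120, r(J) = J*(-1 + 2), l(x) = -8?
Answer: -1/121 ≈ -0.0082645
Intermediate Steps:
r(J) = J (r(J) = J*1 = J)
k(a) = -120 + 2*a**2 (k(a) = (a**2 + a**2) - 120 = 2*a**2 - 120 = -120 + 2*a**2)
c(P) = -57 + 2*P (c(P) = -3 + ((P + P) - 54) = -3 + (2*P - 54) = -3 + (-54 + 2*P) = -57 + 2*P)
1/(c(l(12)) + k(r(-6))) = 1/((-57 + 2*(-8)) + (-120 + 2*(-6)**2)) = 1/((-57 - 16) + (-120 + 2*36)) = 1/(-73 + (-120 + 72)) = 1/(-73 - 48) = 1/(-121) = -1/121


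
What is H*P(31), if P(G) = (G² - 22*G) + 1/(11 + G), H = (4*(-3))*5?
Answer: -117190/7 ≈ -16741.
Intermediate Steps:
H = -60 (H = -12*5 = -60)
P(G) = G² + 1/(11 + G) - 22*G
H*P(31) = -60*(1 + 31³ - 242*31 - 11*31²)/(11 + 31) = -60*(1 + 29791 - 7502 - 11*961)/42 = -10*(1 + 29791 - 7502 - 10571)/7 = -10*11719/7 = -60*11719/42 = -117190/7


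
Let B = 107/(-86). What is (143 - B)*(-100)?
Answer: -620250/43 ≈ -14424.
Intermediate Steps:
B = -107/86 (B = 107*(-1/86) = -107/86 ≈ -1.2442)
(143 - B)*(-100) = (143 - 1*(-107/86))*(-100) = (143 + 107/86)*(-100) = (12405/86)*(-100) = -620250/43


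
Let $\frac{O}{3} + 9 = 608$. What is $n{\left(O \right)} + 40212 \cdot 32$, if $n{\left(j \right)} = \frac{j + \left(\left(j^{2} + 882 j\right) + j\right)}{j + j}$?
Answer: $\frac{2576249}{2} \approx 1.2881 \cdot 10^{6}$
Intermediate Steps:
$O = 1797$ ($O = -27 + 3 \cdot 608 = -27 + 1824 = 1797$)
$n{\left(j \right)} = \frac{j^{2} + 884 j}{2 j}$ ($n{\left(j \right)} = \frac{j + \left(j^{2} + 883 j\right)}{2 j} = \left(j^{2} + 884 j\right) \frac{1}{2 j} = \frac{j^{2} + 884 j}{2 j}$)
$n{\left(O \right)} + 40212 \cdot 32 = \left(442 + \frac{1}{2} \cdot 1797\right) + 40212 \cdot 32 = \left(442 + \frac{1797}{2}\right) + 1286784 = \frac{2681}{2} + 1286784 = \frac{2576249}{2}$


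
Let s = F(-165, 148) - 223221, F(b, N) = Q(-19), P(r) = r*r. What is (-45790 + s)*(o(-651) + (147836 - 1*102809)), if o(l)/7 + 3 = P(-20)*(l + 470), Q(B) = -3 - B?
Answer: 124220277030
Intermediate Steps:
P(r) = r²
F(b, N) = 16 (F(b, N) = -3 - 1*(-19) = -3 + 19 = 16)
o(l) = 1315979 + 2800*l (o(l) = -21 + 7*((-20)²*(l + 470)) = -21 + 7*(400*(470 + l)) = -21 + 7*(188000 + 400*l) = -21 + (1316000 + 2800*l) = 1315979 + 2800*l)
s = -223205 (s = 16 - 223221 = -223205)
(-45790 + s)*(o(-651) + (147836 - 1*102809)) = (-45790 - 223205)*((1315979 + 2800*(-651)) + (147836 - 1*102809)) = -268995*((1315979 - 1822800) + (147836 - 102809)) = -268995*(-506821 + 45027) = -268995*(-461794) = 124220277030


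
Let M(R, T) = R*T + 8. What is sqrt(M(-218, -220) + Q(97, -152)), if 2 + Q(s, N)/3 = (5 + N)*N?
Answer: sqrt(114994) ≈ 339.11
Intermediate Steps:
Q(s, N) = -6 + 3*N*(5 + N) (Q(s, N) = -6 + 3*((5 + N)*N) = -6 + 3*(N*(5 + N)) = -6 + 3*N*(5 + N))
M(R, T) = 8 + R*T
sqrt(M(-218, -220) + Q(97, -152)) = sqrt((8 - 218*(-220)) + (-6 + 3*(-152)**2 + 15*(-152))) = sqrt((8 + 47960) + (-6 + 3*23104 - 2280)) = sqrt(47968 + (-6 + 69312 - 2280)) = sqrt(47968 + 67026) = sqrt(114994)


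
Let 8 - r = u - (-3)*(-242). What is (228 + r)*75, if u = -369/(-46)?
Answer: 3291225/46 ≈ 71548.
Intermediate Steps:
u = 369/46 (u = -369*(-1/46) = 369/46 ≈ 8.0217)
r = 33395/46 (r = 8 - (369/46 - (-3)*(-242)) = 8 - (369/46 - 1*726) = 8 - (369/46 - 726) = 8 - 1*(-33027/46) = 8 + 33027/46 = 33395/46 ≈ 725.98)
(228 + r)*75 = (228 + 33395/46)*75 = (43883/46)*75 = 3291225/46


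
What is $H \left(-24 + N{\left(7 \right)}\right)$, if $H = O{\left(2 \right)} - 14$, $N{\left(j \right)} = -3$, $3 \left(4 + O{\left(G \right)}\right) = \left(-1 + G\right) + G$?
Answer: $459$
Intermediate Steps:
$O{\left(G \right)} = - \frac{13}{3} + \frac{2 G}{3}$ ($O{\left(G \right)} = -4 + \frac{\left(-1 + G\right) + G}{3} = -4 + \frac{-1 + 2 G}{3} = -4 + \left(- \frac{1}{3} + \frac{2 G}{3}\right) = - \frac{13}{3} + \frac{2 G}{3}$)
$H = -17$ ($H = \left(- \frac{13}{3} + \frac{2}{3} \cdot 2\right) - 14 = \left(- \frac{13}{3} + \frac{4}{3}\right) - 14 = -3 - 14 = -17$)
$H \left(-24 + N{\left(7 \right)}\right) = - 17 \left(-24 - 3\right) = \left(-17\right) \left(-27\right) = 459$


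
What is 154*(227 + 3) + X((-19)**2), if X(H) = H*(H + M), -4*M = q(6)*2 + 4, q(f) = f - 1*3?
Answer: 329677/2 ≈ 1.6484e+5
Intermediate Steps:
q(f) = -3 + f (q(f) = f - 3 = -3 + f)
M = -5/2 (M = -((-3 + 6)*2 + 4)/4 = -(3*2 + 4)/4 = -(6 + 4)/4 = -1/4*10 = -5/2 ≈ -2.5000)
X(H) = H*(-5/2 + H) (X(H) = H*(H - 5/2) = H*(-5/2 + H))
154*(227 + 3) + X((-19)**2) = 154*(227 + 3) + (1/2)*(-19)**2*(-5 + 2*(-19)**2) = 154*230 + (1/2)*361*(-5 + 2*361) = 35420 + (1/2)*361*(-5 + 722) = 35420 + (1/2)*361*717 = 35420 + 258837/2 = 329677/2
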